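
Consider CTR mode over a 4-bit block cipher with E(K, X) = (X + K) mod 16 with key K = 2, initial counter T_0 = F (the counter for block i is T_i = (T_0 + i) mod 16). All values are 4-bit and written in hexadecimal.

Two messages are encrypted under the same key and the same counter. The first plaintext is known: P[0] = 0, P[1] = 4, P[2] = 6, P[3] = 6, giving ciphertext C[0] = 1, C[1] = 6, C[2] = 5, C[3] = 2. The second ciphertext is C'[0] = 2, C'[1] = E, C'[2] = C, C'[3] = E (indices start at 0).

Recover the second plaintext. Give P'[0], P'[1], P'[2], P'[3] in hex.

In CTR with a reused counter, both messages share the same keystream S_i, so C_i ⊕ C'_i = P_i ⊕ P'_i and thus P'_i = P_i ⊕ C_i ⊕ C'_i.
P'[0]: 0 ⊕ 1 ⊕ 2 = 3.
P'[1]: 4 ⊕ 6 ⊕ E = C.
P'[2]: 6 ⊕ 5 ⊕ C = F.
P'[3]: 6 ⊕ 2 ⊕ E = A.

P'[0] = 3, P'[1] = C, P'[2] = F, P'[3] = A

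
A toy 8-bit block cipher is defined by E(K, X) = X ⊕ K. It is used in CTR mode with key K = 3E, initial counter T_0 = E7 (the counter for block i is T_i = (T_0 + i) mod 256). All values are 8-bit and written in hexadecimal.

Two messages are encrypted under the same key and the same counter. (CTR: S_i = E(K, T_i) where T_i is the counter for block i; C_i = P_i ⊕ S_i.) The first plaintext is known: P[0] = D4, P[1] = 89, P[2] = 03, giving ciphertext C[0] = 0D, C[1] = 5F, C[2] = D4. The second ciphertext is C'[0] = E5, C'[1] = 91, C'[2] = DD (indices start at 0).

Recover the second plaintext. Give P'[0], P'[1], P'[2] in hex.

In CTR with a reused counter, both messages share the same keystream S_i, so C_i ⊕ C'_i = P_i ⊕ P'_i and thus P'_i = P_i ⊕ C_i ⊕ C'_i.
P'[0]: D4 ⊕ 0D ⊕ E5 = 3C.
P'[1]: 89 ⊕ 5F ⊕ 91 = 47.
P'[2]: 03 ⊕ D4 ⊕ DD = 0A.

P'[0] = 3C, P'[1] = 47, P'[2] = 0A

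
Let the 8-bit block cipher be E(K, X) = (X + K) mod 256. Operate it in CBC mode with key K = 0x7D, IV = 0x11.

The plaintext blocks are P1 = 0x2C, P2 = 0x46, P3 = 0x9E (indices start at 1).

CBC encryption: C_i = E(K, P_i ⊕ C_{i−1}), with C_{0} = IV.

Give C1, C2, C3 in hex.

C1: P1 ⊕ 0x11 = 0x3D; E(K, 0x3D) = 0xBA.
C2: P2 ⊕ 0xBA = 0xFC; E(K, 0xFC) = 0x79.
C3: P3 ⊕ 0x79 = 0xE7; E(K, 0xE7) = 0x64.

C1 = 0xBA, C2 = 0x79, C3 = 0x64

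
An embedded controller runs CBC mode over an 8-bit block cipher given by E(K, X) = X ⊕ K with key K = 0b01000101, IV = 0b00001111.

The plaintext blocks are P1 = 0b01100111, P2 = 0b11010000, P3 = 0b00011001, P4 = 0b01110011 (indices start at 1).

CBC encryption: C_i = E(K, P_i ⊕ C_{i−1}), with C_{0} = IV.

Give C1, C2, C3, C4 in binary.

C1: P1 ⊕ 0b00001111 = 0b01101000; E(K, 0b01101000) = 0b00101101.
C2: P2 ⊕ 0b00101101 = 0b11111101; E(K, 0b11111101) = 0b10111000.
C3: P3 ⊕ 0b10111000 = 0b10100001; E(K, 0b10100001) = 0b11100100.
C4: P4 ⊕ 0b11100100 = 0b10010111; E(K, 0b10010111) = 0b11010010.

C1 = 0b00101101, C2 = 0b10111000, C3 = 0b11100100, C4 = 0b11010010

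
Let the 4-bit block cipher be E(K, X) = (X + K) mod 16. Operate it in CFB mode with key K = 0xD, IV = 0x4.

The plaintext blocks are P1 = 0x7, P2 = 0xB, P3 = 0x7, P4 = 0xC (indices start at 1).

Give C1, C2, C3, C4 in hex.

CFB encryption: C_i = P_i ⊕ E(K, C_{i−1}), with C_{0} = IV.
C1: E(K, 0x4) = 0x1; 0x7 ⊕ 0x1 = 0x6.
C2: E(K, 0x6) = 0x3; 0xB ⊕ 0x3 = 0x8.
C3: E(K, 0x8) = 0x5; 0x7 ⊕ 0x5 = 0x2.
C4: E(K, 0x2) = 0xF; 0xC ⊕ 0xF = 0x3.

C1 = 0x6, C2 = 0x8, C3 = 0x2, C4 = 0x3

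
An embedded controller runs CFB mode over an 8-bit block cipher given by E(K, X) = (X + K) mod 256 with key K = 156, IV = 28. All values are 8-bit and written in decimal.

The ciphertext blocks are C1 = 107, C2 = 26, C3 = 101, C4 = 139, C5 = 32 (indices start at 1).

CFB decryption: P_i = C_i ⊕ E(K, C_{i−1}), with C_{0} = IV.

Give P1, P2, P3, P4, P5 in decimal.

P1 = 211, P2 = 29, P3 = 211, P4 = 138, P5 = 7

P1: E(K, 28) = 184; 107 ⊕ 184 = 211.
P2: E(K, 107) = 7; 26 ⊕ 7 = 29.
P3: E(K, 26) = 182; 101 ⊕ 182 = 211.
P4: E(K, 101) = 1; 139 ⊕ 1 = 138.
P5: E(K, 139) = 39; 32 ⊕ 39 = 7.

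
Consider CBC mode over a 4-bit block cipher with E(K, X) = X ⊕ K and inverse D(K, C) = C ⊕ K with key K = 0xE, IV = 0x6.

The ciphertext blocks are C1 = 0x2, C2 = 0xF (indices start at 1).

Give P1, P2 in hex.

CBC decryption: P_i = D(K, C_i) ⊕ C_{i−1}, with C_{0} = IV.
P1: D(K, 0x2) = 0xC; 0xC ⊕ 0x6 = 0xA.
P2: D(K, 0xF) = 0x1; 0x1 ⊕ 0x2 = 0x3.

P1 = 0xA, P2 = 0x3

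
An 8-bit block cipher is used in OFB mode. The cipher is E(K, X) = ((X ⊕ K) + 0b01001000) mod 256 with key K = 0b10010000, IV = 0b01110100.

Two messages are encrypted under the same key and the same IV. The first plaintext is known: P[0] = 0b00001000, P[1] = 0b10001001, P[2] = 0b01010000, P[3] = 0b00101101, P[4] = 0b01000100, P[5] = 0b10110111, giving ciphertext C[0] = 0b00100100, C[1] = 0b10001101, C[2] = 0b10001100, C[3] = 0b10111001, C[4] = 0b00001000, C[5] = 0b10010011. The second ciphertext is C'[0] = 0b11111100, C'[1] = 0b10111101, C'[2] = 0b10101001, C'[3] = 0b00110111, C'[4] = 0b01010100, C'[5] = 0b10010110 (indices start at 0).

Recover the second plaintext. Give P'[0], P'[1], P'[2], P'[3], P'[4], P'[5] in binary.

P'[0] = 0b11010000, P'[1] = 0b10111001, P'[2] = 0b01110101, P'[3] = 0b10100011, P'[4] = 0b00011000, P'[5] = 0b10110010

In OFB with a reused IV, both messages share the same keystream S_i, so C_i ⊕ C'_i = P_i ⊕ P'_i and thus P'_i = P_i ⊕ C_i ⊕ C'_i.
P'[0]: 0b00001000 ⊕ 0b00100100 ⊕ 0b11111100 = 0b11010000.
P'[1]: 0b10001001 ⊕ 0b10001101 ⊕ 0b10111101 = 0b10111001.
P'[2]: 0b01010000 ⊕ 0b10001100 ⊕ 0b10101001 = 0b01110101.
P'[3]: 0b00101101 ⊕ 0b10111001 ⊕ 0b00110111 = 0b10100011.
P'[4]: 0b01000100 ⊕ 0b00001000 ⊕ 0b01010100 = 0b00011000.
P'[5]: 0b10110111 ⊕ 0b10010011 ⊕ 0b10010110 = 0b10110010.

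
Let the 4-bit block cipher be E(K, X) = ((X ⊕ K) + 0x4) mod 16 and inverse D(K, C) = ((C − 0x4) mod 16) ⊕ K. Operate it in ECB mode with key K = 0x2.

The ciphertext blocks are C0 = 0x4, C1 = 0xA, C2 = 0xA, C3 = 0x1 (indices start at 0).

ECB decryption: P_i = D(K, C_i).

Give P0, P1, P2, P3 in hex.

P0 = 0x2, P1 = 0x4, P2 = 0x4, P3 = 0xF

P0: D(K, 0x4) = 0x2.
P1: D(K, 0xA) = 0x4.
P2: D(K, 0xA) = 0x4.
P3: D(K, 0x1) = 0xF.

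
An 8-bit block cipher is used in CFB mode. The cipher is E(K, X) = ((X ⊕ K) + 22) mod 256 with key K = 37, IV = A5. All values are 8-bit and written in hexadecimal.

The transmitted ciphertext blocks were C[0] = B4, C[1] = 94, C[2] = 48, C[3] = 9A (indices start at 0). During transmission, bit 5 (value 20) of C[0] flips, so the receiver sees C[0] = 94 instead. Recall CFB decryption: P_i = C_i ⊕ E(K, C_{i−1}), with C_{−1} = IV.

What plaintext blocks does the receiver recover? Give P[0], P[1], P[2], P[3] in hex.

Only C[0] changed, to 94. In CFB, a change in C_i flips the same bit in P_i and garbles P_{i+1}. Decrypting the received ciphertext:
P[0]: E(K, A5) = B4; 94 ⊕ B4 = 20.
P[1]: E(K, 94) = C5; 94 ⊕ C5 = 51.
P[2]: E(K, 94) = C5; 48 ⊕ C5 = 8D.
P[3]: E(K, 48) = A1; 9A ⊕ A1 = 3B.
Blocks that differ from the original plaintext: P[0], P[1].

P[0] = 20, P[1] = 51, P[2] = 8D, P[3] = 3B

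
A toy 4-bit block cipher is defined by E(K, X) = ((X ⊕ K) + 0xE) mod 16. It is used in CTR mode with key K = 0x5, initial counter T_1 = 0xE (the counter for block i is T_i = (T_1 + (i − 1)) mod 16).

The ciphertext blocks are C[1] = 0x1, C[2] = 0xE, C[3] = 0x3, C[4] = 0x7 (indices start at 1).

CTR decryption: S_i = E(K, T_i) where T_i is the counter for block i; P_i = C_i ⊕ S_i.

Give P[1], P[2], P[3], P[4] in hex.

P[1]: T = 0xE, S = E(K, T) = 0x9; 0x1 ⊕ 0x9 = 0x8.
P[2]: T = 0xF, S = E(K, T) = 0x8; 0xE ⊕ 0x8 = 0x6.
P[3]: T = 0x0, S = E(K, T) = 0x3; 0x3 ⊕ 0x3 = 0x0.
P[4]: T = 0x1, S = E(K, T) = 0x2; 0x7 ⊕ 0x2 = 0x5.

P[1] = 0x8, P[2] = 0x6, P[3] = 0x0, P[4] = 0x5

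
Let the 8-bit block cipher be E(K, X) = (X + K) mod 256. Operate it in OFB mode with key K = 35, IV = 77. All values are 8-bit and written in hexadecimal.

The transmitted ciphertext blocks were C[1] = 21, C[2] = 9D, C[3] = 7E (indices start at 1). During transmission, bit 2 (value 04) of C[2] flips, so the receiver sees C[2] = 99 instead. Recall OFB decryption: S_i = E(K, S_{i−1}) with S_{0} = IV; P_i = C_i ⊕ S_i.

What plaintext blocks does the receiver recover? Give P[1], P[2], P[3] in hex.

Only C[2] changed, to 99. In OFB, a change in C_i flips the same bit in P_i only; the keystream is unaffected. Decrypting the received ciphertext:
P[1]: S = E(K, 77) = AC; 21 ⊕ AC = 8D.
P[2]: S = E(K, AC) = E1; 99 ⊕ E1 = 78.
P[3]: S = E(K, E1) = 16; 7E ⊕ 16 = 68.
Blocks that differ from the original plaintext: P[2].

P[1] = 8D, P[2] = 78, P[3] = 68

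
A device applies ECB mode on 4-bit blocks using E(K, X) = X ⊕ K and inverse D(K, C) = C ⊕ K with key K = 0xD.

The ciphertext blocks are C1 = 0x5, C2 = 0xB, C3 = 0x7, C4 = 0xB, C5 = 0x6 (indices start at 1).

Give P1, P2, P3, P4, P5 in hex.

ECB decryption: P_i = D(K, C_i).
P1: D(K, 0x5) = 0x8.
P2: D(K, 0xB) = 0x6.
P3: D(K, 0x7) = 0xA.
P4: D(K, 0xB) = 0x6.
P5: D(K, 0x6) = 0xB.

P1 = 0x8, P2 = 0x6, P3 = 0xA, P4 = 0x6, P5 = 0xB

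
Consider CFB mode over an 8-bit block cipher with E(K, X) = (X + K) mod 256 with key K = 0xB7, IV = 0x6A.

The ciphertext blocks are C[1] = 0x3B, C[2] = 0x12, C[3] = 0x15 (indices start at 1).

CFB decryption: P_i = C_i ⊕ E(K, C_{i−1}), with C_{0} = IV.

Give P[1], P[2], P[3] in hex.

P[1]: E(K, 0x6A) = 0x21; 0x3B ⊕ 0x21 = 0x1A.
P[2]: E(K, 0x3B) = 0xF2; 0x12 ⊕ 0xF2 = 0xE0.
P[3]: E(K, 0x12) = 0xC9; 0x15 ⊕ 0xC9 = 0xDC.

P[1] = 0x1A, P[2] = 0xE0, P[3] = 0xDC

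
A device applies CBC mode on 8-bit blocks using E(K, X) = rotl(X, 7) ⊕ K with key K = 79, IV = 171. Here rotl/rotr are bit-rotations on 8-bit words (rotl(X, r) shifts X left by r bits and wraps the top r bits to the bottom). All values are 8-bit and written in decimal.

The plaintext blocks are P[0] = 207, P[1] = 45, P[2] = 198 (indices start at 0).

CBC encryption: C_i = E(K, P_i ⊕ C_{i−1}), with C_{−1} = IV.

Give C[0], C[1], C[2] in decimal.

C[0] = 125, C[1] = 103, C[2] = 159

C[0]: P[0] ⊕ 171 = 100; E(K, 100) = 125.
C[1]: P[1] ⊕ 125 = 80; E(K, 80) = 103.
C[2]: P[2] ⊕ 103 = 161; E(K, 161) = 159.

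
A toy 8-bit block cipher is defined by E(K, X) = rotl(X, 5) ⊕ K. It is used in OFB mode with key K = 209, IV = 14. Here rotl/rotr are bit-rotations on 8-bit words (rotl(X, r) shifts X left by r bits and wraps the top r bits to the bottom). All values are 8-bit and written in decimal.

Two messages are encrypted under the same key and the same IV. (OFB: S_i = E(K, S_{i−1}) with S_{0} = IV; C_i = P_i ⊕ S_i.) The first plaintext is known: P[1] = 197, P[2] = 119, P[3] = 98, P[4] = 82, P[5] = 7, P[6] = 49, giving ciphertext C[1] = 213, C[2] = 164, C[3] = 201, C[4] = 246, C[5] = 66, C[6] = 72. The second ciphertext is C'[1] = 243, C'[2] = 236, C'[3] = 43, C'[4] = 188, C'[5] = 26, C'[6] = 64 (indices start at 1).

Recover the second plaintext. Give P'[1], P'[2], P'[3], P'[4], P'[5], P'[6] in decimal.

P'[1] = 227, P'[2] = 63, P'[3] = 128, P'[4] = 24, P'[5] = 95, P'[6] = 57

In OFB with a reused IV, both messages share the same keystream S_i, so C_i ⊕ C'_i = P_i ⊕ P'_i and thus P'_i = P_i ⊕ C_i ⊕ C'_i.
P'[1]: 197 ⊕ 213 ⊕ 243 = 227.
P'[2]: 119 ⊕ 164 ⊕ 236 = 63.
P'[3]: 98 ⊕ 201 ⊕ 43 = 128.
P'[4]: 82 ⊕ 246 ⊕ 188 = 24.
P'[5]: 7 ⊕ 66 ⊕ 26 = 95.
P'[6]: 49 ⊕ 72 ⊕ 64 = 57.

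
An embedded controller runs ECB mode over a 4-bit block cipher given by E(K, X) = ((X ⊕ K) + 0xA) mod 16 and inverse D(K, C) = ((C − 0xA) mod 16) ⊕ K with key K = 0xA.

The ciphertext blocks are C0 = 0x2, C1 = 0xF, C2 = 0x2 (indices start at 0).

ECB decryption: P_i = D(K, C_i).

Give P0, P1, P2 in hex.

P0 = 0x2, P1 = 0xF, P2 = 0x2

P0: D(K, 0x2) = 0x2.
P1: D(K, 0xF) = 0xF.
P2: D(K, 0x2) = 0x2.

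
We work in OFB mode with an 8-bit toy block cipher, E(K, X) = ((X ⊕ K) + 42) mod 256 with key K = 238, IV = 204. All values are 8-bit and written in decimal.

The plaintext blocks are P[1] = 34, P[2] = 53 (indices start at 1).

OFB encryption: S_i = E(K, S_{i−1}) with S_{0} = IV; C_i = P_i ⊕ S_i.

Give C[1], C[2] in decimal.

C[1]: S = E(K, 204) = 76; 34 ⊕ 76 = 110.
C[2]: S = E(K, 76) = 204; 53 ⊕ 204 = 249.

C[1] = 110, C[2] = 249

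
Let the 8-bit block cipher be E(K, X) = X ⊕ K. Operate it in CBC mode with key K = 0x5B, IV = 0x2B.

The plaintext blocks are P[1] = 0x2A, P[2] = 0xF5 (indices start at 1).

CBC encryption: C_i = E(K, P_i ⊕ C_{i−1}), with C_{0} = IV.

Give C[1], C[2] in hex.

C[1]: P[1] ⊕ 0x2B = 0x01; E(K, 0x01) = 0x5A.
C[2]: P[2] ⊕ 0x5A = 0xAF; E(K, 0xAF) = 0xF4.

C[1] = 0x5A, C[2] = 0xF4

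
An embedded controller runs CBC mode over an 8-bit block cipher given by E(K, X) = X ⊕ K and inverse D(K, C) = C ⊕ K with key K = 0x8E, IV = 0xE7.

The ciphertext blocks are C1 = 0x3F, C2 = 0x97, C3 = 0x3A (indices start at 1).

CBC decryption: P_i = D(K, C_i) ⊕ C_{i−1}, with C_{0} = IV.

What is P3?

P3: D(K, 0x3A) = 0xB4; 0xB4 ⊕ 0x97 = 0x23.

P3 = 0x23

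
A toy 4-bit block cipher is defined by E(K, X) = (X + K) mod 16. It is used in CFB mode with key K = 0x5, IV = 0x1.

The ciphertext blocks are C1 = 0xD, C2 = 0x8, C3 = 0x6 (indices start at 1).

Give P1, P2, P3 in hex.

CFB decryption: P_i = C_i ⊕ E(K, C_{i−1}), with C_{0} = IV.
P1: E(K, 0x1) = 0x6; 0xD ⊕ 0x6 = 0xB.
P2: E(K, 0xD) = 0x2; 0x8 ⊕ 0x2 = 0xA.
P3: E(K, 0x8) = 0xD; 0x6 ⊕ 0xD = 0xB.

P1 = 0xB, P2 = 0xA, P3 = 0xB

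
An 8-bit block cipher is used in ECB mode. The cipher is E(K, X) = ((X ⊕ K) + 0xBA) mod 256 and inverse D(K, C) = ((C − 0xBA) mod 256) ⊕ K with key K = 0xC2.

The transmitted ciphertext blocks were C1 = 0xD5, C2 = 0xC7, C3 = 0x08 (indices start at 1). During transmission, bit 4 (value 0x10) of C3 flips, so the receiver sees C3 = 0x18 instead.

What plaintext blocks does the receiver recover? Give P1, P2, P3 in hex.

P1 = 0xD9, P2 = 0xCF, P3 = 0x9C

ECB decryption: P_i = D(K, C_i).
Only C3 changed, to 0x18. In ECB, a change in C_i affects only P_i. Decrypting the received ciphertext:
P1: D(K, 0xD5) = 0xD9.
P2: D(K, 0xC7) = 0xCF.
P3: D(K, 0x18) = 0x9C.
Blocks that differ from the original plaintext: P3.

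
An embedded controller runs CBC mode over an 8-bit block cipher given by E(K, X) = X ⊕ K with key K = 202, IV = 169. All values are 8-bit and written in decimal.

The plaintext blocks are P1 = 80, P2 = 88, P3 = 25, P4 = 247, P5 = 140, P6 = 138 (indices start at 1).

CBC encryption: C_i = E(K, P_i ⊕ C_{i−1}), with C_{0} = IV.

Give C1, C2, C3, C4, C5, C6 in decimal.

C1: P1 ⊕ 169 = 249; E(K, 249) = 51.
C2: P2 ⊕ 51 = 107; E(K, 107) = 161.
C3: P3 ⊕ 161 = 184; E(K, 184) = 114.
C4: P4 ⊕ 114 = 133; E(K, 133) = 79.
C5: P5 ⊕ 79 = 195; E(K, 195) = 9.
C6: P6 ⊕ 9 = 131; E(K, 131) = 73.

C1 = 51, C2 = 161, C3 = 114, C4 = 79, C5 = 9, C6 = 73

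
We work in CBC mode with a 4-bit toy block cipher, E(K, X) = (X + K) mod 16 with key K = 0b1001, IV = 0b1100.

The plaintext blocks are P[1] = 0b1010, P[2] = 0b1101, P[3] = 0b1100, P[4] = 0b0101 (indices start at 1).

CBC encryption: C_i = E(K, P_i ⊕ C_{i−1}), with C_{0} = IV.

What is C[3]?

C[1]: P[1] ⊕ 0b1100 = 0b0110; E(K, 0b0110) = 0b1111.
C[2]: P[2] ⊕ 0b1111 = 0b0010; E(K, 0b0010) = 0b1011.
C[3]: P[3] ⊕ 0b1011 = 0b0111; E(K, 0b0111) = 0b0000.

C[3] = 0b0000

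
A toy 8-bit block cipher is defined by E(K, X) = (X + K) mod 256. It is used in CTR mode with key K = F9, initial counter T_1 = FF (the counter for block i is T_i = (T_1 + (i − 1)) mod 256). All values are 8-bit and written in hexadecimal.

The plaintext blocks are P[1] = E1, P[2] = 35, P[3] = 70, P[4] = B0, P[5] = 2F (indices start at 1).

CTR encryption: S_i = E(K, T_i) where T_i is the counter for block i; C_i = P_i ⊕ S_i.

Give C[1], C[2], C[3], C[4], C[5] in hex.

C[1]: T = FF, S = E(K, T) = F8; E1 ⊕ F8 = 19.
C[2]: T = 00, S = E(K, T) = F9; 35 ⊕ F9 = CC.
C[3]: T = 01, S = E(K, T) = FA; 70 ⊕ FA = 8A.
C[4]: T = 02, S = E(K, T) = FB; B0 ⊕ FB = 4B.
C[5]: T = 03, S = E(K, T) = FC; 2F ⊕ FC = D3.

C[1] = 19, C[2] = CC, C[3] = 8A, C[4] = 4B, C[5] = D3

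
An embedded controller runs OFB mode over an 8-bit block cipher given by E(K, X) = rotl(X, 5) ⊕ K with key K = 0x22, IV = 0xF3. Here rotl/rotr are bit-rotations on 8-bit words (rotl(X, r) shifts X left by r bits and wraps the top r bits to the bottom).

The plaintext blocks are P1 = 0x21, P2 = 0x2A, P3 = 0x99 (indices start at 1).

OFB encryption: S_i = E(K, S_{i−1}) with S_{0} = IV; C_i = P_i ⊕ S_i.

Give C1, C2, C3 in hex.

C1: S = E(K, 0xF3) = 0x5C; 0x21 ⊕ 0x5C = 0x7D.
C2: S = E(K, 0x5C) = 0xA9; 0x2A ⊕ 0xA9 = 0x83.
C3: S = E(K, 0xA9) = 0x17; 0x99 ⊕ 0x17 = 0x8E.

C1 = 0x7D, C2 = 0x83, C3 = 0x8E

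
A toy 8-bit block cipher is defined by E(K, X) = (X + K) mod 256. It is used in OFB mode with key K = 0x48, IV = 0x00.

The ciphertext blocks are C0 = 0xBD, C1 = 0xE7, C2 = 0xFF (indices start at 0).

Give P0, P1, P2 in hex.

OFB decryption: S_i = E(K, S_{i−1}) with S_{−1} = IV; P_i = C_i ⊕ S_i.
P0: S = E(K, 0x00) = 0x48; 0xBD ⊕ 0x48 = 0xF5.
P1: S = E(K, 0x48) = 0x90; 0xE7 ⊕ 0x90 = 0x77.
P2: S = E(K, 0x90) = 0xD8; 0xFF ⊕ 0xD8 = 0x27.

P0 = 0xF5, P1 = 0x77, P2 = 0x27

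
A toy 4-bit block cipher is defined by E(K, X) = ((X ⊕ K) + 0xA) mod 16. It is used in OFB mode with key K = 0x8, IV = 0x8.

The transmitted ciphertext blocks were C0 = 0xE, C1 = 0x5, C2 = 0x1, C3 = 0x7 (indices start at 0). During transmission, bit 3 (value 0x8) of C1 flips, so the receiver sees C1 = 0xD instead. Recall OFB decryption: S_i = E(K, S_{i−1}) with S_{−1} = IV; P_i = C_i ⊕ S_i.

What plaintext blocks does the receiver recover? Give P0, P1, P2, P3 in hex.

P0 = 0x4, P1 = 0x1, P2 = 0xF, P3 = 0x7

Only C1 changed, to 0xD. In OFB, a change in C_i flips the same bit in P_i only; the keystream is unaffected. Decrypting the received ciphertext:
P0: S = E(K, 0x8) = 0xA; 0xE ⊕ 0xA = 0x4.
P1: S = E(K, 0xA) = 0xC; 0xD ⊕ 0xC = 0x1.
P2: S = E(K, 0xC) = 0xE; 0x1 ⊕ 0xE = 0xF.
P3: S = E(K, 0xE) = 0x0; 0x7 ⊕ 0x0 = 0x7.
Blocks that differ from the original plaintext: P1.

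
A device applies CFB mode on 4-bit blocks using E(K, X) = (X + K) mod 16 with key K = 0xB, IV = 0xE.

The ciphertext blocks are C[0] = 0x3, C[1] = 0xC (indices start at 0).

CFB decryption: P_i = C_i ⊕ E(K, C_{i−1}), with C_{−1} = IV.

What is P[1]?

P[1]: E(K, 0x3) = 0xE; 0xC ⊕ 0xE = 0x2.

P[1] = 0x2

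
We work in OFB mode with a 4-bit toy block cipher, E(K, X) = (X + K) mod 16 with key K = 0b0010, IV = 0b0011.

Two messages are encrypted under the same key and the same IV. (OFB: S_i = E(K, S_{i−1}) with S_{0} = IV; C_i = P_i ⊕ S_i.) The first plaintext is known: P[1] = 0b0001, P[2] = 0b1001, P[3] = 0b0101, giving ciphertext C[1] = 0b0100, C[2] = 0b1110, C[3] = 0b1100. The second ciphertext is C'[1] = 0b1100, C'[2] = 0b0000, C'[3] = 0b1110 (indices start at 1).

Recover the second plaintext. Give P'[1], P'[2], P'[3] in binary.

In OFB with a reused IV, both messages share the same keystream S_i, so C_i ⊕ C'_i = P_i ⊕ P'_i and thus P'_i = P_i ⊕ C_i ⊕ C'_i.
P'[1]: 0b0001 ⊕ 0b0100 ⊕ 0b1100 = 0b1001.
P'[2]: 0b1001 ⊕ 0b1110 ⊕ 0b0000 = 0b0111.
P'[3]: 0b0101 ⊕ 0b1100 ⊕ 0b1110 = 0b0111.

P'[1] = 0b1001, P'[2] = 0b0111, P'[3] = 0b0111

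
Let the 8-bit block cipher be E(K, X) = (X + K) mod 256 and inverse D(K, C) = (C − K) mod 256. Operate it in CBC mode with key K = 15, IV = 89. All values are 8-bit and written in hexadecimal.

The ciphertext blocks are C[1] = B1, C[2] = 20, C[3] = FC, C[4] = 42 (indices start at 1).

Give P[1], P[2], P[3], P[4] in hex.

CBC decryption: P_i = D(K, C_i) ⊕ C_{i−1}, with C_{0} = IV.
P[1]: D(K, B1) = 9C; 9C ⊕ 89 = 15.
P[2]: D(K, 20) = 0B; 0B ⊕ B1 = BA.
P[3]: D(K, FC) = E7; E7 ⊕ 20 = C7.
P[4]: D(K, 42) = 2D; 2D ⊕ FC = D1.

P[1] = 15, P[2] = BA, P[3] = C7, P[4] = D1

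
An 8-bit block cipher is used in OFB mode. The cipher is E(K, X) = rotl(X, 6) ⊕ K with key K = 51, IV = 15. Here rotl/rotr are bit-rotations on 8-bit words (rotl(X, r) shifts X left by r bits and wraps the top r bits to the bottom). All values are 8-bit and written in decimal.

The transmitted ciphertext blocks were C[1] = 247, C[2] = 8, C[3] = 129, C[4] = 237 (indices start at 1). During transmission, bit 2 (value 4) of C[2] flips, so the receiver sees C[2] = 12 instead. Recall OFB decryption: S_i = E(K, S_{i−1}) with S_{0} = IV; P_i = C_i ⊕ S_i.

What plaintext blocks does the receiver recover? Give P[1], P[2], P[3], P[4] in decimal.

P[1] = 7, P[2] = 3, P[3] = 113, P[4] = 226

Only C[2] changed, to 12. In OFB, a change in C_i flips the same bit in P_i only; the keystream is unaffected. Decrypting the received ciphertext:
P[1]: S = E(K, 15) = 240; 247 ⊕ 240 = 7.
P[2]: S = E(K, 240) = 15; 12 ⊕ 15 = 3.
P[3]: S = E(K, 15) = 240; 129 ⊕ 240 = 113.
P[4]: S = E(K, 240) = 15; 237 ⊕ 15 = 226.
Blocks that differ from the original plaintext: P[2].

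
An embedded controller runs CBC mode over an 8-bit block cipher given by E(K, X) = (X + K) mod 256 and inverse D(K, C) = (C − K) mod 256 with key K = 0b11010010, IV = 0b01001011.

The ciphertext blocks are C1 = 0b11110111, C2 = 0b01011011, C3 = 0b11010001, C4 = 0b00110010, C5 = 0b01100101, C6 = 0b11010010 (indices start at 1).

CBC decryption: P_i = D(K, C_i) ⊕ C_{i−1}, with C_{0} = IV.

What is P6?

P6 = 0b01100101

P6: D(K, 0b11010010) = 0b00000000; 0b00000000 ⊕ 0b01100101 = 0b01100101.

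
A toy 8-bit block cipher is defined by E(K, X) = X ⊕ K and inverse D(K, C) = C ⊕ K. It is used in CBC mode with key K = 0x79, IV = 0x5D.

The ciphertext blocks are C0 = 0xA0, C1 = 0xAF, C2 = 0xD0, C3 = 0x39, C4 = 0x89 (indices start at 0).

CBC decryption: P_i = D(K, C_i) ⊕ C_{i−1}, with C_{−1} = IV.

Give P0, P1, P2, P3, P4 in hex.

P0: D(K, 0xA0) = 0xD9; 0xD9 ⊕ 0x5D = 0x84.
P1: D(K, 0xAF) = 0xD6; 0xD6 ⊕ 0xA0 = 0x76.
P2: D(K, 0xD0) = 0xA9; 0xA9 ⊕ 0xAF = 0x06.
P3: D(K, 0x39) = 0x40; 0x40 ⊕ 0xD0 = 0x90.
P4: D(K, 0x89) = 0xF0; 0xF0 ⊕ 0x39 = 0xC9.

P0 = 0x84, P1 = 0x76, P2 = 0x06, P3 = 0x90, P4 = 0xC9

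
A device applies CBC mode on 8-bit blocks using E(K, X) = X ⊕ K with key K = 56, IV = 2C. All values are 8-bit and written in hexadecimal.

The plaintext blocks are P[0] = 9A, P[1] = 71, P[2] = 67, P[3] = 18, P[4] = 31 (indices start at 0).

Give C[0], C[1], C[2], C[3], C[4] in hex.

CBC encryption: C_i = E(K, P_i ⊕ C_{i−1}), with C_{−1} = IV.
C[0]: P[0] ⊕ 2C = B6; E(K, B6) = E0.
C[1]: P[1] ⊕ E0 = 91; E(K, 91) = C7.
C[2]: P[2] ⊕ C7 = A0; E(K, A0) = F6.
C[3]: P[3] ⊕ F6 = EE; E(K, EE) = B8.
C[4]: P[4] ⊕ B8 = 89; E(K, 89) = DF.

C[0] = E0, C[1] = C7, C[2] = F6, C[3] = B8, C[4] = DF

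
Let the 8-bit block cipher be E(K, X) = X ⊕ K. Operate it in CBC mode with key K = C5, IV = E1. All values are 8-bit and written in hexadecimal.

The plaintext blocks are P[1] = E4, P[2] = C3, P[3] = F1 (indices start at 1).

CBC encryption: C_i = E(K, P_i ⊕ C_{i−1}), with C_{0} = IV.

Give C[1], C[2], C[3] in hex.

C[1]: P[1] ⊕ E1 = 05; E(K, 05) = C0.
C[2]: P[2] ⊕ C0 = 03; E(K, 03) = C6.
C[3]: P[3] ⊕ C6 = 37; E(K, 37) = F2.

C[1] = C0, C[2] = C6, C[3] = F2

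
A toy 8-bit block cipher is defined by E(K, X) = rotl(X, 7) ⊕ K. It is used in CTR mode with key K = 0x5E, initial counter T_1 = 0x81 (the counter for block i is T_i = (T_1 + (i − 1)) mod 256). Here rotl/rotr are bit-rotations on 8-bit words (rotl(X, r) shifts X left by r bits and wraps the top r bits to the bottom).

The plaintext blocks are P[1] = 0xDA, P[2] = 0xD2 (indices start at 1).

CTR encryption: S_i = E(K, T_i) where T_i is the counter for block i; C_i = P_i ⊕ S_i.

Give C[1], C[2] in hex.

C[1]: T = 0x81, S = E(K, T) = 0x9E; 0xDA ⊕ 0x9E = 0x44.
C[2]: T = 0x82, S = E(K, T) = 0x1F; 0xD2 ⊕ 0x1F = 0xCD.

C[1] = 0x44, C[2] = 0xCD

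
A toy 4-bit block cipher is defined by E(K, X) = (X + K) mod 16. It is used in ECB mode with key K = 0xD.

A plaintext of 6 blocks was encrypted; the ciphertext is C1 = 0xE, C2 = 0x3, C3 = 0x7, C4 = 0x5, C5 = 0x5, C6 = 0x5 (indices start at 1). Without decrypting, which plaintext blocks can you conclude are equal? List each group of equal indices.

ECB encrypts each block independently with the same key, so equal ciphertext blocks imply equal plaintext blocks.
C4 = C5 = C6 = 0x5, so P4 = P5 = P6.

P4 = P5 = P6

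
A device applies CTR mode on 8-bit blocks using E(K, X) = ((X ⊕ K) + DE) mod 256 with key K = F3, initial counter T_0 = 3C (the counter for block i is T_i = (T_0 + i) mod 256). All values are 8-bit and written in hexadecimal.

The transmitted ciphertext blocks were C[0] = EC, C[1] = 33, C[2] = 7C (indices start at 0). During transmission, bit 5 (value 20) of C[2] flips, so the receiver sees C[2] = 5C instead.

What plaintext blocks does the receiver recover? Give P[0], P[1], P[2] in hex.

CTR decryption: S_i = E(K, T_i) where T_i is the counter for block i; P_i = C_i ⊕ S_i.
Only C[2] changed, to 5C. In CTR, a change in C_i flips the same bit in P_i only; the keystream is unaffected. Decrypting the received ciphertext:
P[0]: T = 3C, S = E(K, T) = AD; EC ⊕ AD = 41.
P[1]: T = 3D, S = E(K, T) = AC; 33 ⊕ AC = 9F.
P[2]: T = 3E, S = E(K, T) = AB; 5C ⊕ AB = F7.
Blocks that differ from the original plaintext: P[2].

P[0] = 41, P[1] = 9F, P[2] = F7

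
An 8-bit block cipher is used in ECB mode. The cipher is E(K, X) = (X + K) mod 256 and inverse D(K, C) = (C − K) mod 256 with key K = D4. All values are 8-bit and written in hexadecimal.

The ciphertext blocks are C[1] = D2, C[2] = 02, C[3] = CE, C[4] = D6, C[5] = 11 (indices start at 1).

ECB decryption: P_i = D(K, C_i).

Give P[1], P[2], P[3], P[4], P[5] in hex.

P[1] = FE, P[2] = 2E, P[3] = FA, P[4] = 02, P[5] = 3D

P[1]: D(K, D2) = FE.
P[2]: D(K, 02) = 2E.
P[3]: D(K, CE) = FA.
P[4]: D(K, D6) = 02.
P[5]: D(K, 11) = 3D.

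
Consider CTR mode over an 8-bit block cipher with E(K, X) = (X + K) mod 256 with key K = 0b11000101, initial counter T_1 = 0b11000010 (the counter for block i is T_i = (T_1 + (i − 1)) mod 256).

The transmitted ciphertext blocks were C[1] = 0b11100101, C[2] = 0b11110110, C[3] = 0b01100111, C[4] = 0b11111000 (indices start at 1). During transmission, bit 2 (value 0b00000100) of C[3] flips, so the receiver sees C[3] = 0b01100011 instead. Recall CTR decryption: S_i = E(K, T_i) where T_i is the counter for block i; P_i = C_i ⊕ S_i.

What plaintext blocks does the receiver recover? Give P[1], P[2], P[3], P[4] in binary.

Only C[3] changed, to 0b01100011. In CTR, a change in C_i flips the same bit in P_i only; the keystream is unaffected. Decrypting the received ciphertext:
P[1]: T = 0b11000010, S = E(K, T) = 0b10000111; 0b11100101 ⊕ 0b10000111 = 0b01100010.
P[2]: T = 0b11000011, S = E(K, T) = 0b10001000; 0b11110110 ⊕ 0b10001000 = 0b01111110.
P[3]: T = 0b11000100, S = E(K, T) = 0b10001001; 0b01100011 ⊕ 0b10001001 = 0b11101010.
P[4]: T = 0b11000101, S = E(K, T) = 0b10001010; 0b11111000 ⊕ 0b10001010 = 0b01110010.
Blocks that differ from the original plaintext: P[3].

P[1] = 0b01100010, P[2] = 0b01111110, P[3] = 0b11101010, P[4] = 0b01110010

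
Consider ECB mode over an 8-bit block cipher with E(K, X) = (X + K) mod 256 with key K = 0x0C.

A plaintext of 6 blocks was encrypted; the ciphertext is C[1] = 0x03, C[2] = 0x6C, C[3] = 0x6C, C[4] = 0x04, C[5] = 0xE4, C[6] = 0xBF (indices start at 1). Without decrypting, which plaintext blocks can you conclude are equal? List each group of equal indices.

P[2] = P[3]

ECB encrypts each block independently with the same key, so equal ciphertext blocks imply equal plaintext blocks.
C[2] = C[3] = 0x6C, so P[2] = P[3].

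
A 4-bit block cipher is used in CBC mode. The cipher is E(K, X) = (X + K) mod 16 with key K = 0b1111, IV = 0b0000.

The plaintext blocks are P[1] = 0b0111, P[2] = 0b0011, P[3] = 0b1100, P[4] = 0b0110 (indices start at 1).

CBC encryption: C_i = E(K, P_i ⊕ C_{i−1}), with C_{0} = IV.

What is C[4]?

C[4] = 0b0000

C[1]: P[1] ⊕ 0b0000 = 0b0111; E(K, 0b0111) = 0b0110.
C[2]: P[2] ⊕ 0b0110 = 0b0101; E(K, 0b0101) = 0b0100.
C[3]: P[3] ⊕ 0b0100 = 0b1000; E(K, 0b1000) = 0b0111.
C[4]: P[4] ⊕ 0b0111 = 0b0001; E(K, 0b0001) = 0b0000.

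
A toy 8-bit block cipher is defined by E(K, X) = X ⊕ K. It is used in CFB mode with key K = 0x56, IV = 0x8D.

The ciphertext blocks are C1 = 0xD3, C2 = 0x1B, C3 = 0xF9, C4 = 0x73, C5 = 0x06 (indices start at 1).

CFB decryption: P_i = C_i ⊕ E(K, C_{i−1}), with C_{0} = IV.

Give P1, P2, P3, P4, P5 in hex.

P1: E(K, 0x8D) = 0xDB; 0xD3 ⊕ 0xDB = 0x08.
P2: E(K, 0xD3) = 0x85; 0x1B ⊕ 0x85 = 0x9E.
P3: E(K, 0x1B) = 0x4D; 0xF9 ⊕ 0x4D = 0xB4.
P4: E(K, 0xF9) = 0xAF; 0x73 ⊕ 0xAF = 0xDC.
P5: E(K, 0x73) = 0x25; 0x06 ⊕ 0x25 = 0x23.

P1 = 0x08, P2 = 0x9E, P3 = 0xB4, P4 = 0xDC, P5 = 0x23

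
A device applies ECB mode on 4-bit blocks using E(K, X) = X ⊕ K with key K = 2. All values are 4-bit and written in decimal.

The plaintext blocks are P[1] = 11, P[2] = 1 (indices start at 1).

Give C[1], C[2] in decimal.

C[1] = 9, C[2] = 3

ECB encryption: C_i = E(K, P_i).
C[1]: E(K, 11) = 9.
C[2]: E(K, 1) = 3.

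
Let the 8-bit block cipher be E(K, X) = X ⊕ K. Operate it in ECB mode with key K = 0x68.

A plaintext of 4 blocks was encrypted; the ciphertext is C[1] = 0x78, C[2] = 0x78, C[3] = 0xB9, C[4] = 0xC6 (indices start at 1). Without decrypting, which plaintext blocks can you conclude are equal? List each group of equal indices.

ECB encrypts each block independently with the same key, so equal ciphertext blocks imply equal plaintext blocks.
C[1] = C[2] = 0x78, so P[1] = P[2].

P[1] = P[2]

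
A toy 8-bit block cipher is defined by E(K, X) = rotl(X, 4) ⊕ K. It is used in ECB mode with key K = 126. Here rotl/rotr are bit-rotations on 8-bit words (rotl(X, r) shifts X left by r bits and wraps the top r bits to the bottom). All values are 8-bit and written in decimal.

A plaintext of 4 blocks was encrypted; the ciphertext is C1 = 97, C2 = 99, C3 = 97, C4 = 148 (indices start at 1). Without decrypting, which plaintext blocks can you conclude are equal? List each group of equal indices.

P1 = P3

ECB encrypts each block independently with the same key, so equal ciphertext blocks imply equal plaintext blocks.
C1 = C3 = 97, so P1 = P3.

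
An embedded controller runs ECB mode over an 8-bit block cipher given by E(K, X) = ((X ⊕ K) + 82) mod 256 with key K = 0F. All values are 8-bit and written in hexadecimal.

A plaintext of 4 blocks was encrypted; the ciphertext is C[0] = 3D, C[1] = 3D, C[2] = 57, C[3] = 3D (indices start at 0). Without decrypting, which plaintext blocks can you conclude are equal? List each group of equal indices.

P[0] = P[1] = P[3]

ECB encrypts each block independently with the same key, so equal ciphertext blocks imply equal plaintext blocks.
C[0] = C[1] = C[3] = 3D, so P[0] = P[1] = P[3].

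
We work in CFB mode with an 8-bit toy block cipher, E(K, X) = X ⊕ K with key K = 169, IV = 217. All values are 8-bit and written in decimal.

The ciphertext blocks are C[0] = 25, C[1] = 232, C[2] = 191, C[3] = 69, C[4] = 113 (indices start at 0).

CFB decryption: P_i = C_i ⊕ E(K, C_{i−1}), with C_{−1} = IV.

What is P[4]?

P[4]: E(K, 69) = 236; 113 ⊕ 236 = 157.

P[4] = 157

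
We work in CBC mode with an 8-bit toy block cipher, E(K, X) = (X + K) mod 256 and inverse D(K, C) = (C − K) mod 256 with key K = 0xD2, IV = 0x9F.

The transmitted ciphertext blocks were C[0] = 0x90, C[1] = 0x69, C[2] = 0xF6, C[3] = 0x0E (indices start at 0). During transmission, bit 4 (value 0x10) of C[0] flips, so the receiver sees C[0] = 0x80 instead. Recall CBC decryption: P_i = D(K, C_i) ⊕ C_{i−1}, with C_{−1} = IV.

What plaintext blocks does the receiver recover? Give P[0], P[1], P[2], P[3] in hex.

Only C[0] changed, to 0x80. In CBC, a change in C_i garbles P_i and flips the same bit in P_{i+1}. Decrypting the received ciphertext:
P[0]: D(K, 0x80) = 0xAE; 0xAE ⊕ 0x9F = 0x31.
P[1]: D(K, 0x69) = 0x97; 0x97 ⊕ 0x80 = 0x17.
P[2]: D(K, 0xF6) = 0x24; 0x24 ⊕ 0x69 = 0x4D.
P[3]: D(K, 0x0E) = 0x3C; 0x3C ⊕ 0xF6 = 0xCA.
Blocks that differ from the original plaintext: P[0], P[1].

P[0] = 0x31, P[1] = 0x17, P[2] = 0x4D, P[3] = 0xCA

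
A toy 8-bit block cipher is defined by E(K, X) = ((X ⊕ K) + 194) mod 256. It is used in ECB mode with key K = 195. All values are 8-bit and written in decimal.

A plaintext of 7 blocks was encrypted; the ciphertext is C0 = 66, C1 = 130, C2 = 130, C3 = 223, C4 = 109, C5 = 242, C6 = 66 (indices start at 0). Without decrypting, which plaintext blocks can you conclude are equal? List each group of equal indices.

P0 = P6; P1 = P2

ECB encrypts each block independently with the same key, so equal ciphertext blocks imply equal plaintext blocks.
C0 = C6 = 66, so P0 = P6.
C1 = C2 = 130, so P1 = P2.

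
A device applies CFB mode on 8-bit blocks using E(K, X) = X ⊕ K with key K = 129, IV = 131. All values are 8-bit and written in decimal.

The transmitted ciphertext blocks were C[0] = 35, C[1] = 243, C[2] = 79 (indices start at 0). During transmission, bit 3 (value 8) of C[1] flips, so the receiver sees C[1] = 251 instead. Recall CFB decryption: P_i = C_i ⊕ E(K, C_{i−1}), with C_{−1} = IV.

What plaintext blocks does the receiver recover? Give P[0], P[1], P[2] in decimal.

Only C[1] changed, to 251. In CFB, a change in C_i flips the same bit in P_i and garbles P_{i+1}. Decrypting the received ciphertext:
P[0]: E(K, 131) = 2; 35 ⊕ 2 = 33.
P[1]: E(K, 35) = 162; 251 ⊕ 162 = 89.
P[2]: E(K, 251) = 122; 79 ⊕ 122 = 53.
Blocks that differ from the original plaintext: P[1], P[2].

P[0] = 33, P[1] = 89, P[2] = 53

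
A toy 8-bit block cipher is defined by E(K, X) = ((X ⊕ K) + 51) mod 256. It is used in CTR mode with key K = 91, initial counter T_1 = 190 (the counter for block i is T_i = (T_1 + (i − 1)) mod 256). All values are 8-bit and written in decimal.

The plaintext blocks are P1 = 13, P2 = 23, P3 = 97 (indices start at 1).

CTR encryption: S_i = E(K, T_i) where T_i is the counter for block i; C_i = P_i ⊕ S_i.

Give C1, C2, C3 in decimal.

C1 = 21, C2 = 0, C3 = 175

C1: T = 190, S = E(K, T) = 24; 13 ⊕ 24 = 21.
C2: T = 191, S = E(K, T) = 23; 23 ⊕ 23 = 0.
C3: T = 192, S = E(K, T) = 206; 97 ⊕ 206 = 175.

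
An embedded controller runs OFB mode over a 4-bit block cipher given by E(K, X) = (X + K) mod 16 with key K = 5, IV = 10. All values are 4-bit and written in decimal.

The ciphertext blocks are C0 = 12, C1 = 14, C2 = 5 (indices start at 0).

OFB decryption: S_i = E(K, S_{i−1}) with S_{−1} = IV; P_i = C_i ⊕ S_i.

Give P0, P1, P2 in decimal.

P0 = 3, P1 = 10, P2 = 12

P0: S = E(K, 10) = 15; 12 ⊕ 15 = 3.
P1: S = E(K, 15) = 4; 14 ⊕ 4 = 10.
P2: S = E(K, 4) = 9; 5 ⊕ 9 = 12.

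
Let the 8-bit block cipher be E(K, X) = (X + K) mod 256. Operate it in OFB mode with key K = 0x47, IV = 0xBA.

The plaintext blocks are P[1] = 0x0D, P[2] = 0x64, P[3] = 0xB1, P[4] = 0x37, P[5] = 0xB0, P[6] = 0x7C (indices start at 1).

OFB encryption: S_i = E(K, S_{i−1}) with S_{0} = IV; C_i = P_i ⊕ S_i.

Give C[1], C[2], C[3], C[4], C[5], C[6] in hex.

C[1]: S = E(K, 0xBA) = 0x01; 0x0D ⊕ 0x01 = 0x0C.
C[2]: S = E(K, 0x01) = 0x48; 0x64 ⊕ 0x48 = 0x2C.
C[3]: S = E(K, 0x48) = 0x8F; 0xB1 ⊕ 0x8F = 0x3E.
C[4]: S = E(K, 0x8F) = 0xD6; 0x37 ⊕ 0xD6 = 0xE1.
C[5]: S = E(K, 0xD6) = 0x1D; 0xB0 ⊕ 0x1D = 0xAD.
C[6]: S = E(K, 0x1D) = 0x64; 0x7C ⊕ 0x64 = 0x18.

C[1] = 0x0C, C[2] = 0x2C, C[3] = 0x3E, C[4] = 0xE1, C[5] = 0xAD, C[6] = 0x18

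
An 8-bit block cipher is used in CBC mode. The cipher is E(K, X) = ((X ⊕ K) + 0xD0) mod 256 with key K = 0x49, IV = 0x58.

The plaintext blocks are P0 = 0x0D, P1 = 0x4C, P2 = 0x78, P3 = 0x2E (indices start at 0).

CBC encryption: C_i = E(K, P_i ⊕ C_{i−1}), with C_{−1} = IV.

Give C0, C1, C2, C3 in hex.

C0 = 0xEC, C1 = 0xB9, C2 = 0x58, C3 = 0x0F

C0: P0 ⊕ 0x58 = 0x55; E(K, 0x55) = 0xEC.
C1: P1 ⊕ 0xEC = 0xA0; E(K, 0xA0) = 0xB9.
C2: P2 ⊕ 0xB9 = 0xC1; E(K, 0xC1) = 0x58.
C3: P3 ⊕ 0x58 = 0x76; E(K, 0x76) = 0x0F.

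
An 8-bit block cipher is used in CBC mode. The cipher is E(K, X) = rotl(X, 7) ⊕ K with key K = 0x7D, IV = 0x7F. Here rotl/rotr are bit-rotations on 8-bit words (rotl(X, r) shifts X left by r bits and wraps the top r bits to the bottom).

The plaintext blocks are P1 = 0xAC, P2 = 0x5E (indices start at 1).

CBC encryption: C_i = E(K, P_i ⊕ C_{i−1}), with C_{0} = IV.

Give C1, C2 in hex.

C1 = 0x94, C2 = 0x18

C1: P1 ⊕ 0x7F = 0xD3; E(K, 0xD3) = 0x94.
C2: P2 ⊕ 0x94 = 0xCA; E(K, 0xCA) = 0x18.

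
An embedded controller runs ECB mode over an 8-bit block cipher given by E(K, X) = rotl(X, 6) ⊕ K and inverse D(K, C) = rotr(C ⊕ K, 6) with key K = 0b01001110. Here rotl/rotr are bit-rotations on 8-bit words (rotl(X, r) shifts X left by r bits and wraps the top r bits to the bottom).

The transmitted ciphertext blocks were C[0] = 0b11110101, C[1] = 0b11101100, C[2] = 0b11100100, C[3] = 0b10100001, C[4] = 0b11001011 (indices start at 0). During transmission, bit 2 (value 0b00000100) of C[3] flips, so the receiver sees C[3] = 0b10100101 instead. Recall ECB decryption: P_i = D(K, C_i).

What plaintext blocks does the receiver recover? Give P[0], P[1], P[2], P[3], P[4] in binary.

Only C[3] changed, to 0b10100101. In ECB, a change in C_i affects only P_i. Decrypting the received ciphertext:
P[0]: D(K, 0b11110101) = 0b11101110.
P[1]: D(K, 0b11101100) = 0b10001010.
P[2]: D(K, 0b11100100) = 0b10101010.
P[3]: D(K, 0b10100101) = 0b10101111.
P[4]: D(K, 0b11001011) = 0b00010110.
Blocks that differ from the original plaintext: P[3].

P[0] = 0b11101110, P[1] = 0b10001010, P[2] = 0b10101010, P[3] = 0b10101111, P[4] = 0b00010110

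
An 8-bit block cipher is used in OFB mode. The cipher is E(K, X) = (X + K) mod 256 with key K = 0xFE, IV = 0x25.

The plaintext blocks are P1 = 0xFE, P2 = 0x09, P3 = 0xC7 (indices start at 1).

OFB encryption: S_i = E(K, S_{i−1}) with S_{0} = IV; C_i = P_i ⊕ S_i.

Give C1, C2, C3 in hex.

C1 = 0xDD, C2 = 0x28, C3 = 0xD8

C1: S = E(K, 0x25) = 0x23; 0xFE ⊕ 0x23 = 0xDD.
C2: S = E(K, 0x23) = 0x21; 0x09 ⊕ 0x21 = 0x28.
C3: S = E(K, 0x21) = 0x1F; 0xC7 ⊕ 0x1F = 0xD8.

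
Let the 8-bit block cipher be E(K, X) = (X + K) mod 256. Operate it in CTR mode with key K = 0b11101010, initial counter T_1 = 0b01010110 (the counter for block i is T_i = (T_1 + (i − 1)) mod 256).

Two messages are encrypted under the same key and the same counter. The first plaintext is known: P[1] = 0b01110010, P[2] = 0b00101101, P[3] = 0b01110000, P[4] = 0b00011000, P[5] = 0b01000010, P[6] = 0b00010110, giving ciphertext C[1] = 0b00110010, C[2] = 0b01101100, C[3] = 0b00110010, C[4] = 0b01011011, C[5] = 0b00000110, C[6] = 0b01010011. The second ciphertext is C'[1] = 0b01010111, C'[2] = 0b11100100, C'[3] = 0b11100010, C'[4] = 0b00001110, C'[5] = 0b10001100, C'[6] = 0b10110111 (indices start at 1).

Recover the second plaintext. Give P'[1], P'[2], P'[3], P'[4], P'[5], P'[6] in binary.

P'[1] = 0b00010111, P'[2] = 0b10100101, P'[3] = 0b10100000, P'[4] = 0b01001101, P'[5] = 0b11001000, P'[6] = 0b11110010

In CTR with a reused counter, both messages share the same keystream S_i, so C_i ⊕ C'_i = P_i ⊕ P'_i and thus P'_i = P_i ⊕ C_i ⊕ C'_i.
P'[1]: 0b01110010 ⊕ 0b00110010 ⊕ 0b01010111 = 0b00010111.
P'[2]: 0b00101101 ⊕ 0b01101100 ⊕ 0b11100100 = 0b10100101.
P'[3]: 0b01110000 ⊕ 0b00110010 ⊕ 0b11100010 = 0b10100000.
P'[4]: 0b00011000 ⊕ 0b01011011 ⊕ 0b00001110 = 0b01001101.
P'[5]: 0b01000010 ⊕ 0b00000110 ⊕ 0b10001100 = 0b11001000.
P'[6]: 0b00010110 ⊕ 0b01010011 ⊕ 0b10110111 = 0b11110010.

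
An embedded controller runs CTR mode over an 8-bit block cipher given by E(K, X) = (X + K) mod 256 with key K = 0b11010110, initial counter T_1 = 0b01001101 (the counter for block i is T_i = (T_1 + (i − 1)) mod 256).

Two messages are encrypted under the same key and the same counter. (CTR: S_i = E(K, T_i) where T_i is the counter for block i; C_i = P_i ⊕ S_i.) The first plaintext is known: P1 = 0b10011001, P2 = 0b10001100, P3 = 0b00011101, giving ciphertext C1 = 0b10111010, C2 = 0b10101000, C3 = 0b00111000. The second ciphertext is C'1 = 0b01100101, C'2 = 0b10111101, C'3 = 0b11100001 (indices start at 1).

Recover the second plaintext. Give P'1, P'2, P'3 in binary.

In CTR with a reused counter, both messages share the same keystream S_i, so C_i ⊕ C'_i = P_i ⊕ P'_i and thus P'_i = P_i ⊕ C_i ⊕ C'_i.
P'1: 0b10011001 ⊕ 0b10111010 ⊕ 0b01100101 = 0b01000110.
P'2: 0b10001100 ⊕ 0b10101000 ⊕ 0b10111101 = 0b10011001.
P'3: 0b00011101 ⊕ 0b00111000 ⊕ 0b11100001 = 0b11000100.

P'1 = 0b01000110, P'2 = 0b10011001, P'3 = 0b11000100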